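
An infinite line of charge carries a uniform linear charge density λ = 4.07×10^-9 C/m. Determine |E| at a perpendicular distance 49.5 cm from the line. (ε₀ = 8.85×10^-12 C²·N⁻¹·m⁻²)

E = 148 N/C

By cylindrical symmetry E is radial; use a coaxial Gaussian cylinder of radius 49.5 cm and length L.
Q_enc = λL, so λ_enc = 4.07×10^-9 C/m.
Applying ∮E·dA = Q_enc/ε₀ with the end caps contributing no flux:
E = |λ_enc|/(2πε₀r) = (4.07×10^-9)/(2π·8.85×10^-12·0.495) = 148 N/C.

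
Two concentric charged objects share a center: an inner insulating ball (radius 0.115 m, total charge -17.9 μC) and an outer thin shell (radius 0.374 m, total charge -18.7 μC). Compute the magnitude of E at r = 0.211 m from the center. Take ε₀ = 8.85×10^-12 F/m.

E ≈ 3.62e6 V/m

Use a concentric Gaussian sphere at r = 0.211 m (between the bodies, 0.115 m < r < 0.374 m).
Only the inner charge is enclosed; the outer shell contributes nothing inside itself. Q_enc = -17.9 μC = -1.79×10^-5 C.
Applying ∮E·dA = Q_enc/ε₀ with Φ = E(4πr²):
E = |Q_enc|/(4πε₀r²) = (1.79×10^-5)/(4π·8.85×10^-12·(0.211)²) = 3.62e6 N/C.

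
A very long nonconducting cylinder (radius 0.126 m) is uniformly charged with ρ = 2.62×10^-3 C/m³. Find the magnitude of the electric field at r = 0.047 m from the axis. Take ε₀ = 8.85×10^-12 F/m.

E ≈ 6.96×10^6 N/C

By cylindrical symmetry E is radial; use a coaxial Gaussian cylinder of radius 0.047 m and length L (r < R).
Enclosed charge per unit length: λ_enc = ρ·πr² = (2.62×10^-3)π(0.047)² = 1.818e-5 C/m.
By Gauss's law (flux through the curved wall only), E·2πrL = λ_enc L/ε₀.
E = |λ_enc|/(2πε₀r) = (1.818e-5)/(2π·8.85×10^-12·0.047) = 6.96e6 N/C.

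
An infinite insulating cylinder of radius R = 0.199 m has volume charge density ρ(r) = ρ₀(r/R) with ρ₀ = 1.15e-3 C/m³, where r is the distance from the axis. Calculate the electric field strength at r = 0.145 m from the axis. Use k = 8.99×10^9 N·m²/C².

4.58×10^6 V/m

By cylindrical symmetry E is radial; use a coaxial Gaussian cylinder of radius 0.145 m and length L (r < R).
Integrating ρ over the cross-section to radius r: λ_enc = (2πρ₀/R) ∫₀^r r'^2 dr' = 2πρ₀ r^3/(3·R) = 3.69×10^-5 C/m.
Since E is radial and uniform over the curved surface, Φ = E·2πrL = Q_enc/ε₀ = λ_enc L/ε₀.
E = 2k|λ_enc|/r = 2(8.99×10^9)(3.69×10^-5)/(0.145) = 4.58×10^6 N/C.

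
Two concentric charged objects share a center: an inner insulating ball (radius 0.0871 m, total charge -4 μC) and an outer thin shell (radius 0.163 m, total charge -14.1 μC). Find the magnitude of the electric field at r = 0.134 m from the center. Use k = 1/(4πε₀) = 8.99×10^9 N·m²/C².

Take a concentric spherical Gaussian surface of radius r = 0.134 m (between the bodies, 0.0871 m < r < 0.163 m).
Only the inner charge is enclosed; the outer shell contributes nothing inside itself. Q_enc = -4 μC = -4.00×10^-6 C.
By Gauss's law, ∮E·dA = E·4πr² = Q_enc/ε₀.
E = k|Q_enc|/r² = (8.99×10^9)(4.00×10^-6)/(0.134)² = 2.00e6 N/C.

E ≈ 2.00e6 N/C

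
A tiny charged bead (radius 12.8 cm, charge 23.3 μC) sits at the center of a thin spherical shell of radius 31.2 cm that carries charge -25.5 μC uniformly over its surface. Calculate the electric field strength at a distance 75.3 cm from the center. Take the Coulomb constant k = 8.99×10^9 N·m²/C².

Use a concentric Gaussian sphere at r = 75.3 cm (r > 31.2 cm, enclosing both).
Q_enc = (23.3 μC) + (-25.5 μC) = -2.20e-6 C.
Applying ∮E·dA = Q_enc/ε₀ with Φ = E(4πr²):
E = k|Q_enc|/r² = (8.99×10^9)(2.20×10^-6)/(0.753)² = 3.49×10^4 N/C.

E ≈ 3.49×10^4 V/m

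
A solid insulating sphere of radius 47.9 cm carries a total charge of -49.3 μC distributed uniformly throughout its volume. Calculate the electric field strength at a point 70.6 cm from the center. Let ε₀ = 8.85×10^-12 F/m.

Use a concentric Gaussian sphere at r = 70.6 cm (r > R, so the entire charge is enclosed).
Q_enc = -49.3 μC = -4.93e-5 C.
Since E is radial and uniform over the Gaussian sphere, Φ = E·4πr² = Q_enc/ε₀.
E = |Q_enc|/(4πε₀r²) = (4.93e-5)/(4π·8.85×10^-12·(0.706)²) = 8.89×10^5 N/C.

8.89e5 N/C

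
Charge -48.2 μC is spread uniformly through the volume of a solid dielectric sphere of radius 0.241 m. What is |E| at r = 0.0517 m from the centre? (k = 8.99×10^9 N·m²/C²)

1.60×10^6 V/m

By spherical symmetry E is radial; choose a Gaussian sphere of radius r = 0.0517 m (r < R).
For a uniform sphere the enclosed fraction is (r/R)³, so Q_enc = (-48.2 μC)(0.0517/0.241)³ = -4.758e-7 C.
By Gauss's law, ∮E·dA = E·4πr² = Q_enc/ε₀.
E = k|Q_enc|/r² = (8.99×10^9)(4.758×10^-7)/(0.0517)² = 1.60×10^6 N/C.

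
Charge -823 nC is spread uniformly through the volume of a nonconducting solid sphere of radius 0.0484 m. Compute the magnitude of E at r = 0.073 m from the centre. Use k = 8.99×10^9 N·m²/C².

E ≈ 1.39e6 V/m

Use a concentric Gaussian sphere at r = 0.073 m (r > R, so the entire charge is enclosed).
Q_enc = -823 nC = -8.23×10^-7 C.
By Gauss's law, ∮E·dA = E·4πr² = Q_enc/ε₀.
E = k|Q_enc|/r² = (8.99×10^9)(8.23×10^-7)/(0.073)² = 1.39×10^6 N/C.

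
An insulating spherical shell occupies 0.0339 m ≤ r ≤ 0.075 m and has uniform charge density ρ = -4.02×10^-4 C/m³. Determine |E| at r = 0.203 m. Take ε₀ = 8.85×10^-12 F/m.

|E| ≈ 1.41e5 N/C

Use a concentric Gaussian sphere at r = 0.203 m (r > 0.075 m, enclosing the whole shell).
Q_enc = ρ·(4π/3)(b³ − a³) = (-4.02e-4)·(4π/3)·((0.075)³ − (0.0339)³) = -6.448×10^-7 C.
Applying ∮E·dA = Q_enc/ε₀ with Φ = E(4πr²):
E = |Q_enc|/(4πε₀r²) = (6.448×10^-7)/(4π·8.85×10^-12·(0.203)²) = 1.41×10^5 N/C.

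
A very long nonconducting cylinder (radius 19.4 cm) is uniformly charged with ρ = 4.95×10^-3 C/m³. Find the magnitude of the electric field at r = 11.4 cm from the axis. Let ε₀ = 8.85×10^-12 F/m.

E = 3.19e7 N/C

By cylindrical symmetry E is radial; use a coaxial Gaussian cylinder of radius 11.4 cm and length L (r < R).
Enclosed charge per unit length: λ_enc = ρ·πr² = (4.95×10^-3)π(0.114)² = 2.021×10^-4 C/m.
Gauss's law: E·2πrL = λ_enc L/ε₀.
E = |λ_enc|/(2πε₀r) = (2.021e-4)/(2π·8.85×10^-12·0.114) = 3.19e7 N/C.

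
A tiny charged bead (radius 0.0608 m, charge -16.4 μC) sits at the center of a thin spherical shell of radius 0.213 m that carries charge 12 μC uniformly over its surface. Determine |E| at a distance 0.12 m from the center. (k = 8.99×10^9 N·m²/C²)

Symmetry ⇒ E = E(r) r̂. Gaussian sphere of radius r = 0.12 m (between the bodies, 0.0608 m < r < 0.213 m).
The shell at 0.213 m lies outside the Gaussian surface, so Q_enc = -16.4 μC = -1.64×10^-5 C.
Gauss's law: E·4πr² = Q_enc/ε₀.
E = k|Q_enc|/r² = (8.99×10^9)(1.64e-5)/(0.12)² = 1.02e7 N/C.

|E| = 1.02e7 N/C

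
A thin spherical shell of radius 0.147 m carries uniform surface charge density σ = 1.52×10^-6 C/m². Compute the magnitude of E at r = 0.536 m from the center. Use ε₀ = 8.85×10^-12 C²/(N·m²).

By spherical symmetry E is radial; choose a Gaussian sphere of radius r = 0.536 m (r > 0.147 m).
The entire shell is enclosed: Q_enc = σ·4πR² = (1.52×10^-6)·4π·(0.147)² = 4.128e-7 C.
Since E is radial and uniform over the Gaussian sphere, Φ = E·4πr² = Q_enc/ε₀.
E = |Q_enc|/(4πε₀r²) = (4.128×10^-7)/(4π·8.85×10^-12·(0.536)²) = 1.29×10^4 N/C.

E ≈ 1.29×10^4 N/C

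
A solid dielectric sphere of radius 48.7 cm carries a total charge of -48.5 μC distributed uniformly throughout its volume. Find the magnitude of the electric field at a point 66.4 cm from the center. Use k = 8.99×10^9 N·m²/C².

Symmetry ⇒ E = E(r) r̂. Gaussian sphere of radius r = 66.4 cm (r > R, so the entire charge is enclosed).
Q_enc = -48.5 μC = -4.85×10^-5 C.
Since E is radial and uniform over the Gaussian sphere, Φ = E·4πr² = Q_enc/ε₀.
E = k|Q_enc|/r² = (8.99×10^9)(4.85×10^-5)/(0.664)² = 9.89×10^5 N/C.

|E| = 9.89e5 N/C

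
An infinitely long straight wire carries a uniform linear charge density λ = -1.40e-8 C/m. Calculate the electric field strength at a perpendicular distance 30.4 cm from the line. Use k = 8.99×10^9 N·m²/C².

By cylindrical symmetry E is radial; use a coaxial Gaussian cylinder of radius 30.4 cm and length L.
Q_enc = λL, so λ_enc = -1.40×10^-8 C/m.
By Gauss's law (flux through the curved wall only), E·2πrL = λ_enc L/ε₀.
E = 2k|λ_enc|/r = 2(8.99×10^9)(1.40×10^-8)/(0.304) = 828 N/C.

E = 828 N/C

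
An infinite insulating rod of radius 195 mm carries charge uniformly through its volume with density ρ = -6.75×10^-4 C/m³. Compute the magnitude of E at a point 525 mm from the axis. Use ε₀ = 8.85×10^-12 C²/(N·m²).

Choose a coaxial cylinder of radius r = 525 mm (arbitrary length L) as the Gaussian surface (r > 195 mm, full cross-section enclosed).
λ_enc = ρ·πR² = (-6.75e-4)π(0.195)² = -8.063e-5 C/m.
By Gauss's law (flux through the curved wall only), E·2πrL = λ_enc L/ε₀.
E = |λ_enc|/(2πε₀r) = (8.063×10^-5)/(2π·8.85×10^-12·0.525) = 2.76e6 N/C.

|E| = 2.76×10^6 N/C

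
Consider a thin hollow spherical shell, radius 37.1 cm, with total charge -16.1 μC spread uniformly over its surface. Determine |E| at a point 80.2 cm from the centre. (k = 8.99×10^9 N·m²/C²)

2.25e5 N/C

Take a concentric spherical Gaussian surface of radius r = 80.2 cm (r > 37.1 cm).
The entire shell is enclosed: Q_enc = -1.61×10^-5 C.
Gauss's law: E·4πr² = Q_enc/ε₀.
E = k|Q_enc|/r² = (8.99×10^9)(1.61×10^-5)/(0.802)² = 2.25×10^5 N/C.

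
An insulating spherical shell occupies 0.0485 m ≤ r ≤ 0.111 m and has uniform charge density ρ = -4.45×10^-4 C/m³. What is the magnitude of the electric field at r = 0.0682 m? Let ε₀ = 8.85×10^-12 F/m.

Use a concentric Gaussian sphere at r = 0.0682 m (within the shell material, 0.0485 m < r < 0.111 m).
Enclosed charge is the volume from a to r: Q_enc = (4π/3)ρ(r³ − a³) = -3.786e-7 C.
Since E is radial and uniform over the Gaussian sphere, Φ = E·4πr² = Q_enc/ε₀.
E = |Q_enc|/(4πε₀r²) = (3.786×10^-7)/(4π·8.85×10^-12·(0.0682)²) = 7.32e5 N/C.

|E| ≈ 7.32e5 N/C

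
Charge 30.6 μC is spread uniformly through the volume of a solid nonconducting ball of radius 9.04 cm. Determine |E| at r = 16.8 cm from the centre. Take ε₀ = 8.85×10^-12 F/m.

|E| = 9.75×10^6 N/C

Symmetry ⇒ E = E(r) r̂. Gaussian sphere of radius r = 16.8 cm (r > R, so the entire charge is enclosed).
Q_enc = 30.6 μC = 3.06×10^-5 C.
Since E is radial and uniform over the Gaussian sphere, Φ = E·4πr² = Q_enc/ε₀.
E = |Q_enc|/(4πε₀r²) = (3.06×10^-5)/(4π·8.85×10^-12·(0.168)²) = 9.75×10^6 N/C.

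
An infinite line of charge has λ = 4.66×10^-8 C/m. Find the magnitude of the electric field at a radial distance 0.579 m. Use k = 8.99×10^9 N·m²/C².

Choose a coaxial cylinder of radius r = 0.579 m (arbitrary length L) as the Gaussian surface.
Q_enc = λL, so λ_enc = 4.66×10^-8 C/m.
Applying ∮E·dA = Q_enc/ε₀ with the end caps contributing no flux:
E = 2k|λ_enc|/r = 2(8.99×10^9)(4.66×10^-8)/(0.579) = 1.45×10^3 N/C.

E ≈ 1.45×10^3 V/m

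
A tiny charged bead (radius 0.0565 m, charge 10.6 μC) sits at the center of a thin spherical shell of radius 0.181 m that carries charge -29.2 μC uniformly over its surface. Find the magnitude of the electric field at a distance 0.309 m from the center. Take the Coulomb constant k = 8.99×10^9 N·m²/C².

Symmetry ⇒ E = E(r) r̂. Gaussian sphere of radius r = 0.309 m (r > 0.181 m, enclosing both).
Q_enc = (10.6 μC) + (-29.2 μC) = -1.86e-5 C.
Since E is radial and uniform over the Gaussian sphere, Φ = E·4πr² = Q_enc/ε₀.
E = k|Q_enc|/r² = (8.99×10^9)(1.86×10^-5)/(0.309)² = 1.75×10^6 N/C.

E = 1.75×10^6 V/m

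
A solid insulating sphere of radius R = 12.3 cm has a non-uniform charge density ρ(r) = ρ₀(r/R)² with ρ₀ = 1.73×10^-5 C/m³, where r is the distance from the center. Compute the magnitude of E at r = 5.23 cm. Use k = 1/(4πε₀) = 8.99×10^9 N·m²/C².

|E| ≈ 3.70×10^3 V/m

Take a concentric spherical Gaussian surface of radius r = 5.23 cm (r < R).
Q_enc = ∫₀^r ρ(r')·4πr'² dr' = (4πρ₀/R²) ∫₀^r r'^4 dr' = 4πρ₀ r^5/(5·R²) = 1.125e-9 C.
By Gauss's law, ∮E·dA = E·4πr² = Q_enc/ε₀.
E = k|Q_enc|/r² = (8.99×10^9)(1.125×10^-9)/(0.0523)² = 3.70×10^3 N/C.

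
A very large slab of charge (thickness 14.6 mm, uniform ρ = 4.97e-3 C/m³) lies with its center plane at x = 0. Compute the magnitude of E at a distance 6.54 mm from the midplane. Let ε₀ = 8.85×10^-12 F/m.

By symmetry E is perpendicular to the slab. A Gaussian pillbox from −6.54 mm to +6.54 mm (face area A) lies entirely within the slab.
Q_enc = ρ·(2x)·A and flux = 2EA, so 2EA = 2ρxA/ε₀ ⇒ E = |ρ|x/ε₀.
E = (4.97e-3)(0.00654)/(8.85×10^-12) = 3.67×10^6 N/C.

E = 3.67×10^6 N/C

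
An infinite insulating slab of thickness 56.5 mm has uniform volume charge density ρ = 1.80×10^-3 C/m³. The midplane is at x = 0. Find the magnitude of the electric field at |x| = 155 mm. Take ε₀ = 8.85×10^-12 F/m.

E = 5.75e6 N/C

The point |x| = 155 mm lies outside the slab (half-thickness 0.02825 m). A symmetric pillbox spanning the full slab encloses Q_enc = ρ·d·A.
Flux = 2EA ⇒ E = |ρ|d/(2ε₀), independent of distance outside.
E = (1.80×10^-3)(0.0565)/(2·8.85×10^-12) = 5.75e6 N/C.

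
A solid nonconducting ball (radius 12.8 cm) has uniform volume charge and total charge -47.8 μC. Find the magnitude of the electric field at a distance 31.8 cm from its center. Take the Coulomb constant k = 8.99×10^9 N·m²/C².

By spherical symmetry E is radial; choose a Gaussian sphere of radius r = 31.8 cm (r > R, so the entire charge is enclosed).
Q_enc = -47.8 μC = -4.78×10^-5 C.
Since E is radial and uniform over the Gaussian sphere, Φ = E·4πr² = Q_enc/ε₀.
E = k|Q_enc|/r² = (8.99×10^9)(4.78×10^-5)/(0.318)² = 4.25×10^6 N/C.

|E| ≈ 4.25×10^6 N/C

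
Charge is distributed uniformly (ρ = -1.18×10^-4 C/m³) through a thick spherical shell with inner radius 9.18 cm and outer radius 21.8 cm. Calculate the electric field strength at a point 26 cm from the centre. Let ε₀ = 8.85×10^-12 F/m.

6.30e5 V/m

Use a concentric Gaussian sphere at r = 26 cm (r > 21.8 cm, enclosing the whole shell).
Q_enc = ρ·(4π/3)(b³ − a³) = (-1.18e-4)·(4π/3)·((0.218)³ − (0.0918)³) = -4.738e-6 C.
By Gauss's law, ∮E·dA = E·4πr² = Q_enc/ε₀.
E = |Q_enc|/(4πε₀r²) = (4.738e-6)/(4π·8.85×10^-12·(0.26)²) = 6.30×10^5 N/C.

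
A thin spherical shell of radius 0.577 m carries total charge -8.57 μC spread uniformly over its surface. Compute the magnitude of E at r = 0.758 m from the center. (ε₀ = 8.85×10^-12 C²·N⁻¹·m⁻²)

Symmetry ⇒ E = E(r) r̂. Gaussian sphere of radius r = 0.758 m (r > 0.577 m).
The entire shell is enclosed: Q_enc = -8.57×10^-6 C.
Gauss's law: E·4πr² = Q_enc/ε₀.
E = |Q_enc|/(4πε₀r²) = (8.57×10^-6)/(4π·8.85×10^-12·(0.758)²) = 1.34×10^5 N/C.

|E| ≈ 1.34×10^5 N/C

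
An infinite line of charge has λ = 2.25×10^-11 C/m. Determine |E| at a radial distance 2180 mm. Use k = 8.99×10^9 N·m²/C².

0.186 V/m

By cylindrical symmetry E is radial; use a coaxial Gaussian cylinder of radius 2180 mm and length L.
Q_enc = λL, so λ_enc = 2.25×10^-11 C/m.
Since E is radial and uniform over the curved surface, Φ = E·2πrL = Q_enc/ε₀ = λ_enc L/ε₀.
E = 2k|λ_enc|/r = 2(8.99×10^9)(2.25×10^-11)/(2.18) = 0.186 N/C.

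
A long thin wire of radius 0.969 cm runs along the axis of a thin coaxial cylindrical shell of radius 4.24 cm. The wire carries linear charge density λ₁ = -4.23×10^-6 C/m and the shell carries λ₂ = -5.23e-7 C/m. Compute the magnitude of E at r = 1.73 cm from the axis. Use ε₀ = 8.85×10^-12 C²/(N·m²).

4.40×10^6 N/C

By cylindrical symmetry E is radial; use a coaxial Gaussian cylinder of radius 1.73 cm and length L (between the conductors, 0.969 cm < r < 4.24 cm).
Only the inner wire is enclosed; the outer shell contributes nothing inside itself. λ_enc = λ₁ = -4.23×10^-6 C/m.
By Gauss's law (flux through the curved wall only), E·2πrL = λ_enc L/ε₀.
E = |λ_enc|/(2πε₀r) = (4.23×10^-6)/(2π·8.85×10^-12·0.0173) = 4.40×10^6 N/C.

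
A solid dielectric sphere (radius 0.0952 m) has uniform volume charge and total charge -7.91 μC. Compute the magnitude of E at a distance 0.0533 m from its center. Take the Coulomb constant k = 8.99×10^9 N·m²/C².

Symmetry ⇒ E = E(r) r̂. Gaussian sphere of radius r = 0.0533 m (r < R).
For a uniform sphere the enclosed fraction is (r/R)³, so Q_enc = (-7.91 μC)(0.0533/0.0952)³ = -1.388e-6 C.
Applying ∮E·dA = Q_enc/ε₀ with Φ = E(4πr²):
E = k|Q_enc|/r² = (8.99×10^9)(1.388e-6)/(0.0533)² = 4.39×10^6 N/C.

E ≈ 4.39×10^6 N/C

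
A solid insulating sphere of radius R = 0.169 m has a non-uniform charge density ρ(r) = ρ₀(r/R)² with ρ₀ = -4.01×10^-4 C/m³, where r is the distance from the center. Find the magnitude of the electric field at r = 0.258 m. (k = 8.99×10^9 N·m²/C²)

E ≈ 6.57×10^5 N/C

Use a concentric Gaussian sphere at r = 0.258 m (r > R, all charge enclosed).
Q_enc = 4π ∫₀^R ρ₀(r'/R)^2 r'² dr' = 4πρ₀R³/5 = -4.865×10^-6 C.
Since E is radial and uniform over the Gaussian sphere, Φ = E·4πr² = Q_enc/ε₀.
E = k|Q_enc|/r² = (8.99×10^9)(4.865×10^-6)/(0.258)² = 6.57×10^5 N/C.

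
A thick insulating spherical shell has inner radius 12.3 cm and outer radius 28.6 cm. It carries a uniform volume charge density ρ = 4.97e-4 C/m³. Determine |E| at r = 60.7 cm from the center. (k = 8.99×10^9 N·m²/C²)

By spherical symmetry E is radial; choose a Gaussian sphere of radius r = 60.7 cm (r > 28.6 cm, enclosing the whole shell).
Q_enc = ρ·(4π/3)(b³ − a³) = (4.97×10^-4)·(4π/3)·((0.286)³ − (0.123)³) = 4.483×10^-5 C.
Applying ∮E·dA = Q_enc/ε₀ with Φ = E(4πr²):
E = k|Q_enc|/r² = (8.99×10^9)(4.483e-5)/(0.607)² = 1.09×10^6 N/C.

1.09×10^6 V/m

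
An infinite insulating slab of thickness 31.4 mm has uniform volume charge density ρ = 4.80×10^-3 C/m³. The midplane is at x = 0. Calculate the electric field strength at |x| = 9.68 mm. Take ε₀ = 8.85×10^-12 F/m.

By symmetry E is perpendicular to the slab. A Gaussian pillbox from −9.68 mm to +9.68 mm (face area A) lies entirely within the slab.
Q_enc = ρ·(2x)·A and flux = 2EA, so 2EA = 2ρxA/ε₀ ⇒ E = |ρ|x/ε₀.
E = (4.80×10^-3)(0.00968)/(8.85×10^-12) = 5.25e6 N/C.

E ≈ 5.25×10^6 N/C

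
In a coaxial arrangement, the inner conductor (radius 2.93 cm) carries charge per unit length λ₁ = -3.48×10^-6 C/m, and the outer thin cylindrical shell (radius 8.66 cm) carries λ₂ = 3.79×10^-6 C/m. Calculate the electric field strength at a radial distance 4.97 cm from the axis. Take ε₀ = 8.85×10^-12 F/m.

E ≈ 1.26e6 N/C

Choose a coaxial cylinder of radius r = 4.97 cm (arbitrary length L) as the Gaussian surface (between the conductors, 2.93 cm < r < 8.66 cm).
Only the inner wire is enclosed; the outer shell contributes nothing inside itself. λ_enc = λ₁ = -3.48e-6 C/m.
Gauss's law: E·2πrL = λ_enc L/ε₀.
E = |λ_enc|/(2πε₀r) = (3.48e-6)/(2π·8.85×10^-12·0.0497) = 1.26×10^6 N/C.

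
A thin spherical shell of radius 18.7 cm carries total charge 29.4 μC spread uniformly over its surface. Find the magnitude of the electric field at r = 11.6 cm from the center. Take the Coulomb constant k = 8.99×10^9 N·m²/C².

Symmetry ⇒ E = E(r) r̂. Gaussian sphere of radius r = 11.6 cm (inside the shell, r < 18.7 cm).
No charge lies within this surface, so Q_enc = 0 and Gauss's law gives E·4πr² = 0 ⇒ E = 0.

|E| = 0 N/C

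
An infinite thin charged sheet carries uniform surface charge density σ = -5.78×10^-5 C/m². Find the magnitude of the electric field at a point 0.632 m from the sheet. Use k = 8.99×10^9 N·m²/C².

|E| = 3.26×10^6 N/C

Choose a cylindrical pillbox piercing the sheet, end faces (area A) parallel to it.
Flux Φ = 2EA and Q_enc = σA, so 2EA = σA/ε₀ ⇒ E = |σ|/(2ε₀), independent of distance.
E = 2πk|σ| = 2π(8.99×10^9)(5.78×10^-5) = 3.26×10^6 N/C.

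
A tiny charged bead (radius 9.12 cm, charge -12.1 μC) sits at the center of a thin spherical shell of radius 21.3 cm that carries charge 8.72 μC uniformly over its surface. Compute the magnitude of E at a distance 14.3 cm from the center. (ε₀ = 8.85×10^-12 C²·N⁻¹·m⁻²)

E ≈ 5.32×10^6 N/C

Use a concentric Gaussian sphere at r = 14.3 cm (between the bodies, 9.12 cm < r < 21.3 cm).
The shell at 21.3 cm lies outside the Gaussian surface, so Q_enc = -12.1 μC = -1.21×10^-5 C.
Since E is radial and uniform over the Gaussian sphere, Φ = E·4πr² = Q_enc/ε₀.
E = |Q_enc|/(4πε₀r²) = (1.21×10^-5)/(4π·8.85×10^-12·(0.143)²) = 5.32×10^6 N/C.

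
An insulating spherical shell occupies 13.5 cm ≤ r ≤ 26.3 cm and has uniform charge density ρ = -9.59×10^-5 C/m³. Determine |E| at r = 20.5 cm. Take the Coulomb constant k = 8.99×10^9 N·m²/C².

Take a concentric spherical Gaussian surface of radius r = 20.5 cm (within the shell material, 13.5 cm < r < 26.3 cm).
Only the shell between 13.5 cm and r is enclosed: Q_enc = ρ·(4π/3)(r³ − a³) = (-9.59e-5)·(4π/3)·((0.205)³ − (0.135)³) = -2.472×10^-6 C.
Since E is radial and uniform over the Gaussian sphere, Φ = E·4πr² = Q_enc/ε₀.
E = k|Q_enc|/r² = (8.99×10^9)(2.472×10^-6)/(0.205)² = 5.29e5 N/C.

E ≈ 5.29e5 N/C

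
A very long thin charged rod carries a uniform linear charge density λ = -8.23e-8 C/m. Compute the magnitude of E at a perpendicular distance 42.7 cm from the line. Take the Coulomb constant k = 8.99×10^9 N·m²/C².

Coaxial Gaussian cylinder, radius r = 42.7 cm, length L.
Q_enc = λL, so λ_enc = -8.23×10^-8 C/m.
Gauss's law: E·2πrL = λ_enc L/ε₀.
E = 2k|λ_enc|/r = 2(8.99×10^9)(8.23×10^-8)/(0.427) = 3.47e3 N/C.

3.47×10^3 N/C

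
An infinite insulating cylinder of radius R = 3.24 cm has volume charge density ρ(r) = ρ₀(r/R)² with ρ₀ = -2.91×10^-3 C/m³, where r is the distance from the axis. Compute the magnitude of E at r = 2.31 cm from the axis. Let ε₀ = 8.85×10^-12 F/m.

9.65×10^5 N/C

Choose a coaxial cylinder of radius r = 2.31 cm (arbitrary length L) as the Gaussian surface (r < R).
Integrating ρ over the cross-section to radius r: λ_enc = (2πρ₀/R²) ∫₀^r r'^3 dr' = 2πρ₀ r^4/(4·R²) = -1.24×10^-6 C/m.
Gauss's law: E·2πrL = λ_enc L/ε₀.
E = |λ_enc|/(2πε₀r) = (1.24×10^-6)/(2π·8.85×10^-12·0.0231) = 9.65×10^5 N/C.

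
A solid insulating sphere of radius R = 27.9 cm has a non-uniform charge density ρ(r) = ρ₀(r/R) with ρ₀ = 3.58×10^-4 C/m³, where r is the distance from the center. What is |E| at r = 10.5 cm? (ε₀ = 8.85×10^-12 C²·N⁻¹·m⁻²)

|E| = 4.00×10^5 N/C

Take a concentric spherical Gaussian surface of radius r = 10.5 cm (r < R).
Integrate the density: Q_enc = 4π ∫₀^r ρ₀(r'/R)^1 r'² dr' = 4πρ₀ r^4/(4·R) = 4.90×10^-7 C.
Since E is radial and uniform over the Gaussian sphere, Φ = E·4πr² = Q_enc/ε₀.
E = |Q_enc|/(4πε₀r²) = (4.90e-7)/(4π·8.85×10^-12·(0.105)²) = 4.00×10^5 N/C.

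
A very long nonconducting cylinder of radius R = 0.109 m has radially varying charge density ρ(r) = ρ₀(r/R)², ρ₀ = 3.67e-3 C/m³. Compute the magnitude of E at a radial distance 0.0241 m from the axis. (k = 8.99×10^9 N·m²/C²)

1.22e5 N/C

Coaxial Gaussian cylinder, radius r = 0.0241 m, length L (r < R).
λ_enc = ∫₀^r ρ(r')·2πr' dr' = (2πρ₀/R²)·r^4/4 = 1.637×10^-7 C/m.
Since E is radial and uniform over the curved surface, Φ = E·2πrL = Q_enc/ε₀ = λ_enc L/ε₀.
E = 2k|λ_enc|/r = 2(8.99×10^9)(1.637×10^-7)/(0.0241) = 1.22×10^5 N/C.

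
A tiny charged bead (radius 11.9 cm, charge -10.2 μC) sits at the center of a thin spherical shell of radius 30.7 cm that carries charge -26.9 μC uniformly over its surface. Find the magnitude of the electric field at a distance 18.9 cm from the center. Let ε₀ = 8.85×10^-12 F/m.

Use a concentric Gaussian sphere at r = 18.9 cm (between the bodies, 11.9 cm < r < 30.7 cm).
The shell at 30.7 cm lies outside the Gaussian surface, so Q_enc = -10.2 μC = -1.02e-5 C.
Applying ∮E·dA = Q_enc/ε₀ with Φ = E(4πr²):
E = |Q_enc|/(4πε₀r²) = (1.02×10^-5)/(4π·8.85×10^-12·(0.189)²) = 2.57e6 N/C.

|E| ≈ 2.57e6 N/C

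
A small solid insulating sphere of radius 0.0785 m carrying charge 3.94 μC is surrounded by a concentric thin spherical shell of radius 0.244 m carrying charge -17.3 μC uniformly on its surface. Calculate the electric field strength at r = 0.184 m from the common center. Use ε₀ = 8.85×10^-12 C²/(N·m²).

E ≈ 1.05e6 N/C

Symmetry ⇒ E = E(r) r̂. Gaussian sphere of radius r = 0.184 m (between the bodies, 0.0785 m < r < 0.244 m).
The shell at 0.244 m lies outside the Gaussian surface, so Q_enc = 3.94 μC = 3.94×10^-6 C.
Since E is radial and uniform over the Gaussian sphere, Φ = E·4πr² = Q_enc/ε₀.
E = |Q_enc|/(4πε₀r²) = (3.94×10^-6)/(4π·8.85×10^-12·(0.184)²) = 1.05e6 N/C.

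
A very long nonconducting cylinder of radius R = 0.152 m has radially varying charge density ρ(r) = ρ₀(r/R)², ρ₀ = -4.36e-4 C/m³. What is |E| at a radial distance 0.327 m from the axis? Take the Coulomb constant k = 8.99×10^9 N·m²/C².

Coaxial Gaussian cylinder, radius r = 0.327 m, length L (r > R, full charge per length enclosed).
λ_enc = 2π ∫₀^R ρ₀(r'/R)^2 r' dr' = 2πρ₀R²/4 = -1.582×10^-5 C/m.
Since E is radial and uniform over the curved surface, Φ = E·2πrL = Q_enc/ε₀ = λ_enc L/ε₀.
E = 2k|λ_enc|/r = 2(8.99×10^9)(1.582×10^-5)/(0.327) = 8.70×10^5 N/C.

|E| = 8.70×10^5 V/m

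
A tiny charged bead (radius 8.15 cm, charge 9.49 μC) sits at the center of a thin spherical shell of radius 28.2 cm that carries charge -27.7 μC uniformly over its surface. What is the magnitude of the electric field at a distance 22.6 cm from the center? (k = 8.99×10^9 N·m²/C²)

Take a concentric spherical Gaussian surface of radius r = 22.6 cm (between the bodies, 8.15 cm < r < 28.2 cm).
Only the inner charge is enclosed; the outer shell contributes nothing inside itself. Q_enc = 9.49 μC = 9.49×10^-6 C.
By Gauss's law, ∮E·dA = E·4πr² = Q_enc/ε₀.
E = k|Q_enc|/r² = (8.99×10^9)(9.49e-6)/(0.226)² = 1.67×10^6 N/C.

E = 1.67e6 V/m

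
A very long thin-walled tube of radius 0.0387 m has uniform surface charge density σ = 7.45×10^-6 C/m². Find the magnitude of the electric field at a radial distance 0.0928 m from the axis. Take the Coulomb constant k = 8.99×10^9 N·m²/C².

By cylindrical symmetry E is radial; use a coaxial Gaussian cylinder of radius 0.0928 m and length L (r > 0.0387 m).
The whole shell is enclosed: λ_enc = σ·2πR = (7.45×10^-6)·2π·(0.0387) = 1.812×10^-6 C/m.
By Gauss's law (flux through the curved wall only), E·2πrL = λ_enc L/ε₀.
E = 2k|λ_enc|/r = 2(8.99×10^9)(1.812e-6)/(0.0928) = 3.51×10^5 N/C.

|E| = 3.51e5 N/C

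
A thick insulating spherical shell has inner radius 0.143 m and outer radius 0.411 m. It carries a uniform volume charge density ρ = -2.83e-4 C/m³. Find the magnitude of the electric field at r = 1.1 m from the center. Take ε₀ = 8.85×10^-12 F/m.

E ≈ 5.86×10^5 V/m

Take a concentric spherical Gaussian surface of radius r = 1.1 m (r > 0.411 m, enclosing the whole shell).
Q_enc = ρ·(4π/3)(b³ − a³) = (-2.83e-4)·(4π/3)·((0.411)³ − (0.143)³) = -7.883×10^-5 C.
Since E is radial and uniform over the Gaussian sphere, Φ = E·4πr² = Q_enc/ε₀.
E = |Q_enc|/(4πε₀r²) = (7.883×10^-5)/(4π·8.85×10^-12·(1.1)²) = 5.86×10^5 N/C.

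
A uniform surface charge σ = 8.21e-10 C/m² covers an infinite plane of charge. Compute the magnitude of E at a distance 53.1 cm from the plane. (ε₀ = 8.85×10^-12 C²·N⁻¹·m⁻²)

By planar symmetry E is perpendicular to the sheet and uniform; use a Gaussian pillbox with flat faces of area A on each side of the sheet.
Flux Φ = 2EA and Q_enc = σA, so 2EA = σA/ε₀ ⇒ E = |σ|/(2ε₀), independent of distance.
E = |σ|/(2ε₀) = (8.21e-10)/(2·8.85×10^-12) = 46.4 N/C.

E ≈ 46.4 N/C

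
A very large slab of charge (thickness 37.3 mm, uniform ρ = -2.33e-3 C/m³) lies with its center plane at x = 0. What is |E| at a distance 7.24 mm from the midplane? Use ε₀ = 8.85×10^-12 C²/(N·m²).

E ≈ 1.91×10^6 V/m

By symmetry E is perpendicular to the slab. A Gaussian pillbox from −7.24 mm to +7.24 mm (face area A) lies entirely within the slab.
Q_enc = ρ·(2x)·A and flux = 2EA, so 2EA = 2ρxA/ε₀ ⇒ E = |ρ|x/ε₀.
E = (2.33×10^-3)(0.00724)/(8.85×10^-12) = 1.91×10^6 N/C.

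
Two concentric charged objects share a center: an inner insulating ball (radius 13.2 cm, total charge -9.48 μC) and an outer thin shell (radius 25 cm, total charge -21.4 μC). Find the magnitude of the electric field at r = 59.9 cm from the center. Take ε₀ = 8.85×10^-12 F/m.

By spherical symmetry E is radial; choose a Gaussian sphere of radius r = 59.9 cm (r > 25 cm, enclosing both).
Q_enc = (-9.48 μC) + (-21.4 μC) = -3.088×10^-5 C.
Applying ∮E·dA = Q_enc/ε₀ with Φ = E(4πr²):
E = |Q_enc|/(4πε₀r²) = (3.088×10^-5)/(4π·8.85×10^-12·(0.599)²) = 7.74×10^5 N/C.

|E| = 7.74e5 N/C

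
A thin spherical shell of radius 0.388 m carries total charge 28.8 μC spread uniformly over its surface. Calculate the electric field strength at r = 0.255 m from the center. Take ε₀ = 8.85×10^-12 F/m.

E = 0

Symmetry ⇒ E = E(r) r̂. Gaussian sphere of radius r = 0.255 m (inside the shell, r < 0.388 m).
All the charge is outside the Gaussian surface: Q_enc = 0, hence E = 0 everywhere inside the shell.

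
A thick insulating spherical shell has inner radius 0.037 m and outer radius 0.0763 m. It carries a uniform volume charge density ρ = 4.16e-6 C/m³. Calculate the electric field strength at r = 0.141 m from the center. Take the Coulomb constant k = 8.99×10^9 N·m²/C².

|E| ≈ 3.10×10^3 V/m

Use a concentric Gaussian sphere at r = 0.141 m (r > 0.0763 m, enclosing the whole shell).
Q_enc = ρ·(4π/3)(b³ − a³) = (4.16e-6)·(4π/3)·((0.0763)³ − (0.037)³) = 6.858×10^-9 C.
Since E is radial and uniform over the Gaussian sphere, Φ = E·4πr² = Q_enc/ε₀.
E = k|Q_enc|/r² = (8.99×10^9)(6.858×10^-9)/(0.141)² = 3.10×10^3 N/C.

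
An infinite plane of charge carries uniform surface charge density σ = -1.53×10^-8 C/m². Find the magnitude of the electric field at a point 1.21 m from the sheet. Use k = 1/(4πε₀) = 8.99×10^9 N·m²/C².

The symmetry is planar: E is normal to the sheet and the same magnitude on both sides. Take a pillbox straddling the sheet with end-cap area A.
Flux Φ = 2EA and Q_enc = σA, so 2EA = σA/ε₀ ⇒ E = |σ|/(2ε₀), independent of distance.
E = 2πk|σ| = 2π(8.99×10^9)(1.53e-8) = 864 N/C.

|E| = 864 V/m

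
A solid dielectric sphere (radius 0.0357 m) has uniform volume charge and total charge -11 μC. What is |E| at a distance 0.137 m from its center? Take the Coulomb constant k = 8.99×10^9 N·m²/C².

|E| = 5.27e6 V/m

By spherical symmetry E is radial; choose a Gaussian sphere of radius r = 0.137 m (r > R, so the entire charge is enclosed).
Q_enc = -11 μC = -1.10×10^-5 C.
Applying ∮E·dA = Q_enc/ε₀ with Φ = E(4πr²):
E = k|Q_enc|/r² = (8.99×10^9)(1.10×10^-5)/(0.137)² = 5.27e6 N/C.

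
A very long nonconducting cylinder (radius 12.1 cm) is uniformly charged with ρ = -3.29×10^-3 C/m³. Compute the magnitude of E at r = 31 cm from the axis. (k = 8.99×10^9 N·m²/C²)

E ≈ 8.78e6 N/C

Coaxial Gaussian cylinder, radius r = 31 cm, length L (r > 12.1 cm, full cross-section enclosed).
λ_enc = ρ·πR² = (-3.29e-3)π(0.121)² = -1.513×10^-4 C/m.
Since E is radial and uniform over the curved surface, Φ = E·2πrL = Q_enc/ε₀ = λ_enc L/ε₀.
E = 2k|λ_enc|/r = 2(8.99×10^9)(1.513e-4)/(0.31) = 8.78e6 N/C.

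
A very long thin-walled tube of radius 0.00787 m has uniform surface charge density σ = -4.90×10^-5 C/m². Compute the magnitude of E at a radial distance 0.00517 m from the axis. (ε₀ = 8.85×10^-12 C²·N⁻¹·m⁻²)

Coaxial Gaussian cylinder, radius r = 0.00517 m, length L (r < 0.00787 m, inside the shell).
No charge is enclosed, so Gauss's law gives E·2πrL = 0 ⇒ E = 0.

E = 0 (no enclosed charge)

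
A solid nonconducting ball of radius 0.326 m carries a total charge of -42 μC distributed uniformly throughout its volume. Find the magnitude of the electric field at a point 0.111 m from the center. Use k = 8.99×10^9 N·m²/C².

E = 1.21e6 N/C

Symmetry ⇒ E = E(r) r̂. Gaussian sphere of radius r = 0.111 m (r < R).
Only the charge within r is enclosed: Q_enc = Q·(r/R)³ = (-42 μC)·(0.111 m/0.326 m)³ = -1.658×10^-6 C.
Applying ∮E·dA = Q_enc/ε₀ with Φ = E(4πr²):
E = k|Q_enc|/r² = (8.99×10^9)(1.658e-6)/(0.111)² = 1.21×10^6 N/C.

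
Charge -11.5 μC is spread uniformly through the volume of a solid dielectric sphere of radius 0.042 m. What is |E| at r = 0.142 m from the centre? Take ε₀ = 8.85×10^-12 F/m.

E ≈ 5.13e6 N/C

Symmetry ⇒ E = E(r) r̂. Gaussian sphere of radius r = 0.142 m (r > R, so the entire charge is enclosed).
Q_enc = -11.5 μC = -1.15×10^-5 C.
By Gauss's law, ∮E·dA = E·4πr² = Q_enc/ε₀.
E = |Q_enc|/(4πε₀r²) = (1.15e-5)/(4π·8.85×10^-12·(0.142)²) = 5.13e6 N/C.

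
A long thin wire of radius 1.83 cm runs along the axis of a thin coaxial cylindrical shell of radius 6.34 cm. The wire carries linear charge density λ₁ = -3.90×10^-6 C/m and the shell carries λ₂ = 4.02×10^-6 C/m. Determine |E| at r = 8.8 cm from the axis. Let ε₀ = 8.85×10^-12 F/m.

Take a coaxial cylindrical Gaussian surface of radius r = 8.8 cm and length L (r > 6.34 cm, enclosing both).
λ_enc = λ₁ + λ₂ = (-3.90×10^-6) + (4.02e-6) = 1.20×10^-7 C/m.
Applying ∮E·dA = Q_enc/ε₀ with the end caps contributing no flux:
E = |λ_enc|/(2πε₀r) = (1.20e-7)/(2π·8.85×10^-12·0.088) = 2.45×10^4 N/C.

|E| ≈ 2.45×10^4 V/m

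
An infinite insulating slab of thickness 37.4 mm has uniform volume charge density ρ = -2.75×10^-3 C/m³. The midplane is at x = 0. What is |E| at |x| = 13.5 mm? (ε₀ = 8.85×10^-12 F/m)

By symmetry E is perpendicular to the slab. A Gaussian pillbox from −13.5 mm to +13.5 mm (face area A) lies entirely within the slab.
Q_enc = ρ·(2x)·A and flux = 2EA, so 2EA = 2ρxA/ε₀ ⇒ E = |ρ|x/ε₀.
E = (2.75×10^-3)(0.0135)/(8.85×10^-12) = 4.19×10^6 N/C.

|E| = 4.19×10^6 N/C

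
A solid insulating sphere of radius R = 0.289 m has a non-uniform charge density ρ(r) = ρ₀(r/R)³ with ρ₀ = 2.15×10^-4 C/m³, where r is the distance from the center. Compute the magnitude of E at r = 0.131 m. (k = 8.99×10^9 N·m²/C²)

4.94×10^4 N/C

Use a concentric Gaussian sphere at r = 0.131 m (r < R).
Q_enc = ∫₀^r ρ(r')·4πr'² dr' = (4πρ₀/R³) ∫₀^r r'^5 dr' = 4πρ₀ r^6/(6·R³) = 9.428×10^-8 C.
Applying ∮E·dA = Q_enc/ε₀ with Φ = E(4πr²):
E = k|Q_enc|/r² = (8.99×10^9)(9.428×10^-8)/(0.131)² = 4.94×10^4 N/C.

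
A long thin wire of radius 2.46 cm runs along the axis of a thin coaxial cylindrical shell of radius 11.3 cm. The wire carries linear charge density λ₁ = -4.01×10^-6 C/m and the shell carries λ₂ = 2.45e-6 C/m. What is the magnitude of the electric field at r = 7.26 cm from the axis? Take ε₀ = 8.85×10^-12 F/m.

Coaxial Gaussian cylinder, radius r = 7.26 cm, length L (between the conductors, 2.46 cm < r < 11.3 cm).
Only the inner wire is enclosed; the outer shell contributes nothing inside itself. λ_enc = λ₁ = -4.01×10^-6 C/m.
Since E is radial and uniform over the curved surface, Φ = E·2πrL = Q_enc/ε₀ = λ_enc L/ε₀.
E = |λ_enc|/(2πε₀r) = (4.01×10^-6)/(2π·8.85×10^-12·0.0726) = 9.93×10^5 N/C.

E ≈ 9.93×10^5 N/C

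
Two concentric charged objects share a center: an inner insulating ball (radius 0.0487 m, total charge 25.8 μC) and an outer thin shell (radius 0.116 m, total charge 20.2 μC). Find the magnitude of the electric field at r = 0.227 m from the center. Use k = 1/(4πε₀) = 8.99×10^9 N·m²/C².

|E| = 8.03×10^6 N/C

Symmetry ⇒ E = E(r) r̂. Gaussian sphere of radius r = 0.227 m (r > 0.116 m, enclosing both).
Q_enc = (25.8 μC) + (20.2 μC) = 4.60×10^-5 C.
By Gauss's law, ∮E·dA = E·4πr² = Q_enc/ε₀.
E = k|Q_enc|/r² = (8.99×10^9)(4.60×10^-5)/(0.227)² = 8.03×10^6 N/C.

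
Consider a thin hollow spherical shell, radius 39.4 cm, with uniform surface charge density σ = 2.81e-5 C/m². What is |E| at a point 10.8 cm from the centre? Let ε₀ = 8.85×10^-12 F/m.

Use a concentric Gaussian sphere at r = 10.8 cm (inside the shell, r < 39.4 cm).
No charge lies within this surface, so Q_enc = 0 and Gauss's law gives E·4πr² = 0 ⇒ E = 0.

E = 0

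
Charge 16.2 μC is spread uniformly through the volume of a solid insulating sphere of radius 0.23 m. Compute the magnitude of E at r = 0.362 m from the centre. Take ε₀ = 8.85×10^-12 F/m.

|E| ≈ 1.11×10^6 V/m

Use a concentric Gaussian sphere at r = 0.362 m (r > R, so the entire charge is enclosed).
Q_enc = 16.2 μC = 1.62×10^-5 C.
Since E is radial and uniform over the Gaussian sphere, Φ = E·4πr² = Q_enc/ε₀.
E = |Q_enc|/(4πε₀r²) = (1.62e-5)/(4π·8.85×10^-12·(0.362)²) = 1.11×10^6 N/C.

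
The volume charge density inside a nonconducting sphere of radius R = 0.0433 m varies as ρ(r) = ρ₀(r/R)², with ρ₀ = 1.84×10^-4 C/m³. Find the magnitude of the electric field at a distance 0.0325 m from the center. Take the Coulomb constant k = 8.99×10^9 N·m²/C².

By spherical symmetry E is radial; choose a Gaussian sphere of radius r = 0.0325 m (r < R).
Q_enc = ∫₀^r ρ(r')·4πr'² dr' = (4πρ₀/R²) ∫₀^r r'^4 dr' = 4πρ₀ r^5/(5·R²) = 8.943×10^-9 C.
Applying ∮E·dA = Q_enc/ε₀ with Φ = E(4πr²):
E = k|Q_enc|/r² = (8.99×10^9)(8.943×10^-9)/(0.0325)² = 7.61e4 N/C.

|E| = 7.61×10^4 N/C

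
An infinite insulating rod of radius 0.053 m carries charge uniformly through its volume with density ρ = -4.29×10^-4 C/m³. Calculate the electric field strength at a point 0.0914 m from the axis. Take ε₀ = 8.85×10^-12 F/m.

|E| = 7.45e5 N/C

Coaxial Gaussian cylinder, radius r = 0.0914 m, length L (r > 0.053 m, full cross-section enclosed).
λ_enc = ρ·πR² = (-4.29×10^-4)π(0.053)² = -3.786e-6 C/m.
Since E is radial and uniform over the curved surface, Φ = E·2πrL = Q_enc/ε₀ = λ_enc L/ε₀.
E = |λ_enc|/(2πε₀r) = (3.786e-6)/(2π·8.85×10^-12·0.0914) = 7.45e5 N/C.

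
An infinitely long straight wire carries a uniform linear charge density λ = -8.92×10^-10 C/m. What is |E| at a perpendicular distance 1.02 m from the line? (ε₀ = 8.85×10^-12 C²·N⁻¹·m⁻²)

E = 15.7 N/C

Choose a coaxial cylinder of radius r = 1.02 m (arbitrary length L) as the Gaussian surface.
Q_enc = λL, so λ_enc = -8.92×10^-10 C/m.
Gauss's law: E·2πrL = λ_enc L/ε₀.
E = |λ_enc|/(2πε₀r) = (8.92×10^-10)/(2π·8.85×10^-12·1.02) = 15.7 N/C.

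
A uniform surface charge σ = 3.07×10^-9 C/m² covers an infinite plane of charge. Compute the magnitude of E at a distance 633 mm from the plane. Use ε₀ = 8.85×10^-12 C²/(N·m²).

Choose a cylindrical pillbox piercing the sheet, end faces (area A) parallel to it.
Only the two end caps contribute flux: Φ = 2EA. With Q_enc = σA, Gauss's law gives E = |σ|/(2ε₀).
E = |σ|/(2ε₀) = (3.07×10^-9)/(2·8.85×10^-12) = 173 N/C.

|E| = 173 N/C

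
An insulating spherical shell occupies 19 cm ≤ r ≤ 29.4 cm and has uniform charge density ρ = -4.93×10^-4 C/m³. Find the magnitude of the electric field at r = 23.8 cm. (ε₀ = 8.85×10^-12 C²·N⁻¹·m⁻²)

Use a concentric Gaussian sphere at r = 23.8 cm (within the shell material, 19 cm < r < 29.4 cm).
Enclosed charge is the volume from a to r: Q_enc = (4π/3)ρ(r³ − a³) = -1.368×10^-5 C.
Applying ∮E·dA = Q_enc/ε₀ with Φ = E(4πr²):
E = |Q_enc|/(4πε₀r²) = (1.368×10^-5)/(4π·8.85×10^-12·(0.238)²) = 2.17e6 N/C.

|E| ≈ 2.17e6 N/C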